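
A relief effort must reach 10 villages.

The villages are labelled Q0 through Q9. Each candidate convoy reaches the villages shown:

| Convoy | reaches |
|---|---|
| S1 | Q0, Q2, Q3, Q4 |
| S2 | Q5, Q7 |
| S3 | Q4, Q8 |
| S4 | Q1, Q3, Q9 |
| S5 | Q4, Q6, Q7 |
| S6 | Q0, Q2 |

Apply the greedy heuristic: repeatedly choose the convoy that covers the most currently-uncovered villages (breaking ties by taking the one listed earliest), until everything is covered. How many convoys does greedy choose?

Greedy: pick S1 (covers 4 new) → pick S2 (covers 2 new) → pick S4 (covers 2 new) → pick S3 (covers 1 new) → pick S5 (covers 1 new). Total picks: 5.

5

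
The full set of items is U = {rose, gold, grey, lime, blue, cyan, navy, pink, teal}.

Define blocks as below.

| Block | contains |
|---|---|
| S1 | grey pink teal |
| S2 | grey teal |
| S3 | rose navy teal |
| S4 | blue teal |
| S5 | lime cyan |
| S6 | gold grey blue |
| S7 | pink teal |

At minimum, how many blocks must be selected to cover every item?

4

S3, S5, S6, and S7 cover everything between them: the union {rose, gold, grey, lime, blue, cyan, navy, pink, teal} is all of U.
Only S5 contains lime, so S5 is forced; the remaining 7 items need at least 3 more blocks (each remaining block adds at most 3) — so at least 4 blocks are needed, and 4 is optimal.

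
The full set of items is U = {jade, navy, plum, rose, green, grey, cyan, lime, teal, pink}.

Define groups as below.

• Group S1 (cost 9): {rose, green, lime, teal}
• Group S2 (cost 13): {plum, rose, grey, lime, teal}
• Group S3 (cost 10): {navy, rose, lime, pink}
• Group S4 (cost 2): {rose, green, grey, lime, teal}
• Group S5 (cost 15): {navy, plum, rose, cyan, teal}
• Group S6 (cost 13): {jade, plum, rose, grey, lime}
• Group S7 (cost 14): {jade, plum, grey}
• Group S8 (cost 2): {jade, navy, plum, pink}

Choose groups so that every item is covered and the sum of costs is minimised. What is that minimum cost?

S4, S5, S8 together cover every item (S4 ∪ S5 ∪ S8 = {jade, navy, plum, rose, green, grey, cyan, lime, teal, pink}); total cost 2 + 15 + 2 = 19.
No covering selection has total cost below 19.

19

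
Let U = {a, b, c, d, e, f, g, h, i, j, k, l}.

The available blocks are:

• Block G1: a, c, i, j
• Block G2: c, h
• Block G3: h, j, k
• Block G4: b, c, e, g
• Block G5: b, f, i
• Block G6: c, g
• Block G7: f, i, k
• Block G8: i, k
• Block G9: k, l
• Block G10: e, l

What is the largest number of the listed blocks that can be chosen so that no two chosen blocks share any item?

4

G3, G5, G6, G10 are pairwise disjoint (G3={h,j,k}; G5={b,f,i}; G6={c,g}; G10={e,l}).
Every remaining block overlaps one of these, and no 5 of the listed blocks are pairwise disjoint, so 4 is the maximum.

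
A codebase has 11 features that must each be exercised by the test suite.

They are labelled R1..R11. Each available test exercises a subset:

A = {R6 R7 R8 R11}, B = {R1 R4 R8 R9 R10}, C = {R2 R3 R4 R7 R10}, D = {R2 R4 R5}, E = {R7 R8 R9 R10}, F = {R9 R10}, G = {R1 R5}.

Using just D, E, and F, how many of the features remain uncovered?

4

Union of D, E, F = {R2, R4, R5, R7, R8, R9, R10}.
Not covered: R1, R3, R6, R11 — 4 features.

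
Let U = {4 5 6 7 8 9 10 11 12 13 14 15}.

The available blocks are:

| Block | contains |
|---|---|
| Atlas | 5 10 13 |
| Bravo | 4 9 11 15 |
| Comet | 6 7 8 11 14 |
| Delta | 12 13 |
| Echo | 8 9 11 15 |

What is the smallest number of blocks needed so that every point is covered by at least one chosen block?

Take {Atlas, Bravo, Comet, Delta}. Their union is {4, 5, 6, 7, 8, 9, 10, 11, 12, 13, 14, 15}, which is all 12 points.
Only Comet contains 6, so Comet is forced; the remaining 7 points need at least 3 more blocks (each remaining block adds at most 3) — so at least 4 blocks are needed, and 4 is optimal.

4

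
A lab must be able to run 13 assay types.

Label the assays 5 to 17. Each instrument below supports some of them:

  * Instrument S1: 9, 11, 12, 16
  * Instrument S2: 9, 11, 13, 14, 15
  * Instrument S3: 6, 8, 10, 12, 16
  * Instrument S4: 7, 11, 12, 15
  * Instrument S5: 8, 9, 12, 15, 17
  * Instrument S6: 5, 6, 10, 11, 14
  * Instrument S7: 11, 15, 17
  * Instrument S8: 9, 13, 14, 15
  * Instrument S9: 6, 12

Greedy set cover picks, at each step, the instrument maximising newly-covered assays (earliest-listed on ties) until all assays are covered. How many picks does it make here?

Greedy: pick S2 (covers 5 new) → pick S3 (covers 5 new) → pick S4 (covers 1 new) → pick S5 (covers 1 new) → pick S6 (covers 1 new). Total picks: 5.

5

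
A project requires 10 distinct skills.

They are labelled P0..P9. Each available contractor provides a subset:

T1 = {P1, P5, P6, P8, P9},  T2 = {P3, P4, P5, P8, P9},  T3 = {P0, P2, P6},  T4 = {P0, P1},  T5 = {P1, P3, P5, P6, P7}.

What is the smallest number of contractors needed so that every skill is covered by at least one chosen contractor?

T2 and T3 and T5 together: T2 ∪ T3 ∪ T5 = {P0, P1, P2, P3, P4, P5, P6, P7, P8, P9} — every skill is covered.
Only T3 contains P2, so T3 is forced; the remaining 7 skills need at least 2 more contractors (each remaining contractor adds at most 5) — so at least 3 contractors are needed, and 3 is optimal.

3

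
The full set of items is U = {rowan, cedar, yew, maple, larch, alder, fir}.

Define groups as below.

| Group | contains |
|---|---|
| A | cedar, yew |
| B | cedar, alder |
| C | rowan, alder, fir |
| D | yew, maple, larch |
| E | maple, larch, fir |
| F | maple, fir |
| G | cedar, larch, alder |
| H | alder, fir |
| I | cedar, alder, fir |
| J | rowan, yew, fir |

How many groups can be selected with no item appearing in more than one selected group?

2

A, H are pairwise disjoint (A={cedar,yew}; H={alder,fir}).
Every remaining group overlaps one of these, and no 3 of the listed groups are pairwise disjoint, so 2 is the maximum.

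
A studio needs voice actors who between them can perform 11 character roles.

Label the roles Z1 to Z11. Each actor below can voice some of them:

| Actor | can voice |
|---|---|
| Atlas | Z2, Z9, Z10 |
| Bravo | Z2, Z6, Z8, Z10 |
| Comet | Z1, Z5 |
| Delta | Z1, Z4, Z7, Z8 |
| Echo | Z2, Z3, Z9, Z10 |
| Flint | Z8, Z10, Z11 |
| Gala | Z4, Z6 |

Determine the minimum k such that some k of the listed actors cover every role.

Comet and Delta and Echo and Flint and Gala together: Comet ∪ Delta ∪ Echo ∪ Flint ∪ Gala = {Z1, Z2, Z3, Z4, Z5, Z6, Z7, Z8, Z9, Z10, Z11} — every role is covered.
No 4 of the 7 actors cover everything (all 35 combinations miss at least one role), so 5 is optimal.

5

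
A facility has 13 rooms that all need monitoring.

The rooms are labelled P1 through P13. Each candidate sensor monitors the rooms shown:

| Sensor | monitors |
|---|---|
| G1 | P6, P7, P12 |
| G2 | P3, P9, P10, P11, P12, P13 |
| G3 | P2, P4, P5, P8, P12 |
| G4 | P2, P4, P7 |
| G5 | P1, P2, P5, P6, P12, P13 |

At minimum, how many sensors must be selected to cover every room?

4

G1 and G2 and G3 and G5 together: G1 ∪ G2 ∪ G3 ∪ G5 = {P1, P2, P3, P4, P5, P6, P7, P8, P9, P10, P11, P12, P13} — every room is covered.
No 3 of the 5 sensors cover everything (all 10 combinations miss at least one room), so 4 is optimal.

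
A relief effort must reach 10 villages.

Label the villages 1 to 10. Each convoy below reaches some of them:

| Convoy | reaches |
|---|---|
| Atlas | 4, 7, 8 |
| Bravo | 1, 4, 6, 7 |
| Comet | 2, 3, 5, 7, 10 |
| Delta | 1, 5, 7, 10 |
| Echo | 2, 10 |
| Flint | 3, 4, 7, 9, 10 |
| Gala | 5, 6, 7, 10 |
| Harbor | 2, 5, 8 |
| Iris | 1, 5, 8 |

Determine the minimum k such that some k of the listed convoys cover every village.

3

Take {Bravo, Flint, Harbor}. Their union is {1, 2, 3, 4, 5, 6, 7, 8, 9, 10}, which is all 10 villages.
Only Flint contains 9, so Flint is forced; the remaining 5 villages need at least 2 more convoys (each remaining convoy adds at most 3) — so at least 3 convoys are needed, and 3 is optimal.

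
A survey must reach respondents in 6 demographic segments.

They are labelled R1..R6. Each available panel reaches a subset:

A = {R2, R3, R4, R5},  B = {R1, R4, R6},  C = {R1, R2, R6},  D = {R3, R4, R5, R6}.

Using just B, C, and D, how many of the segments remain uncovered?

Union of B, C, D = {R1, R2, R3, R4, R5, R6} — that's every segment, so 0 are uncovered.

0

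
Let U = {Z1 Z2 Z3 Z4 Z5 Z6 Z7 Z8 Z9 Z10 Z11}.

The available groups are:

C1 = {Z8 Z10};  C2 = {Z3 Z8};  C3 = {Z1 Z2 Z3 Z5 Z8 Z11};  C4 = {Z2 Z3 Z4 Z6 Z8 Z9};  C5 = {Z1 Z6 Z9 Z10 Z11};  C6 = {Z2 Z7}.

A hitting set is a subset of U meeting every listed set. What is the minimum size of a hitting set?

H = {Z2, Z8, Z9} meets every group (each contains at least one member of H), and |H| = 3.
The groups C2, C5, C6 are pairwise disjoint, so any hitting set needs a separate item for each — at least 3. Hence 3 is optimal.

3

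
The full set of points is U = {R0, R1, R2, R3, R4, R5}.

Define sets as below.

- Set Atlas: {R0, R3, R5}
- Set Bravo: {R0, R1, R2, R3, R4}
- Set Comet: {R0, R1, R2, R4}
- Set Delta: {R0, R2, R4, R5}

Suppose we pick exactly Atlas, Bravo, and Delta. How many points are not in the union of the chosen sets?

Union of Atlas, Bravo, Delta = {R0, R1, R2, R3, R4, R5} — that's every point, so 0 are uncovered.

0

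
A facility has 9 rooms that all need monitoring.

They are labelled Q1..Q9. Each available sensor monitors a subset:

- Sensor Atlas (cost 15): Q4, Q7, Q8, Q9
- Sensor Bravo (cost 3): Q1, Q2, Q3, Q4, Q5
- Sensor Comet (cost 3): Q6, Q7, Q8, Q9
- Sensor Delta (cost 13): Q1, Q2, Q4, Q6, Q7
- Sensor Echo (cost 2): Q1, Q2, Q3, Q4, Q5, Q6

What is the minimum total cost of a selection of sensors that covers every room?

Comet, Echo together cover every room (Comet ∪ Echo = {Q1, Q2, Q3, Q4, Q5, Q6, Q7, Q8, Q9}); total cost 3 + 2 = 5.
No covering selection has total cost below 5.

5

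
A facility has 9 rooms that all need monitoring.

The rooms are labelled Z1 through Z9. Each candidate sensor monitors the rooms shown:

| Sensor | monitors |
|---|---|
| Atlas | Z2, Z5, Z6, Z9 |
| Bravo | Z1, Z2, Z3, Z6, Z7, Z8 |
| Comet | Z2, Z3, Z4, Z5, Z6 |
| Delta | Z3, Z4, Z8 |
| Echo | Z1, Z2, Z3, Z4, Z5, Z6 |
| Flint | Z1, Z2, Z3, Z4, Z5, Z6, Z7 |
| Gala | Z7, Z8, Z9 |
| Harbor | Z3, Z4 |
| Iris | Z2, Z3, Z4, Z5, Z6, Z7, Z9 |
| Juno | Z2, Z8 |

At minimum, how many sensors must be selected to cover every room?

2

Take {Bravo, Iris}. Their union is {Z1, Z2, Z3, Z4, Z5, Z6, Z7, Z8, Z9}, which is all 9 rooms.
No single sensor has all 9 rooms (the largest, Flint, has 7), so 2 is optimal.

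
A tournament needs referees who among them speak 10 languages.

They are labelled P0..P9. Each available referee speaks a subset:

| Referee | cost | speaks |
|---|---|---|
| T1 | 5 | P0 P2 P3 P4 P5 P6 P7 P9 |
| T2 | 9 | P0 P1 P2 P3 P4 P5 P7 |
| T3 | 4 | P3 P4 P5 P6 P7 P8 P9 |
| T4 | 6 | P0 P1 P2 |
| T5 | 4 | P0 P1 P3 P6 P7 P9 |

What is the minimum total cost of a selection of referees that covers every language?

10

T3, T4 together cover every language (T3 ∪ T4 = {P0, P1, P2, P3, P4, P5, P6, P7, P8, P9}); total cost 4 + 6 = 10.
No covering selection has total cost below 10.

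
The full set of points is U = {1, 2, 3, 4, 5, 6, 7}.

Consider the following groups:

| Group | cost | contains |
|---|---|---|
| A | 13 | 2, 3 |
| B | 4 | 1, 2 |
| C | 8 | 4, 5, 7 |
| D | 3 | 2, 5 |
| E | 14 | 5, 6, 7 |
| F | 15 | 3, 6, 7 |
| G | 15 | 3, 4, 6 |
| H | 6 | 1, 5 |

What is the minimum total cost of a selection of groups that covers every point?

B, C, F together cover every point (B ∪ C ∪ F = {1, 2, 3, 4, 5, 6, 7}); total cost 4 + 8 + 15 = 27.
The greedy pick D, B, C, F costs 30; no covering selection beats 27.

27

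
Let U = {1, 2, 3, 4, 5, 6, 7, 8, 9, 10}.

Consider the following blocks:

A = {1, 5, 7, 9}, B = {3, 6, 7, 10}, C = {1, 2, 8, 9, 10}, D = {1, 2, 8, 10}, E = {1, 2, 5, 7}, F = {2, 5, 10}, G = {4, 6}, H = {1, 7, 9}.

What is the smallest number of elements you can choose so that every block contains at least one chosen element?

The 3 elements {1, 5, 6} hit every block.
The blocks F, G, H are pairwise disjoint, so any hitting set needs a separate element for each — at least 3. Hence 3 is optimal.

3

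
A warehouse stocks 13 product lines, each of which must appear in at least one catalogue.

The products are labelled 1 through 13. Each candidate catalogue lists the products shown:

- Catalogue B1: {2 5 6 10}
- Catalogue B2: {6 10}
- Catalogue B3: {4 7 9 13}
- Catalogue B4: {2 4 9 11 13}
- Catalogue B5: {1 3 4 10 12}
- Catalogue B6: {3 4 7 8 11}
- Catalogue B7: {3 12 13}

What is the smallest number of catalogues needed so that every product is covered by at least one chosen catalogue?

Take {B1, B3, B5, B6}. Their union is {1, 2, 3, 4, 5, 6, 7, 8, 9, 10, 11, 12, 13}, which is all 13 products.
No 3 of the 7 catalogues cover everything (all 35 combinations miss at least one product), so 4 is optimal.

4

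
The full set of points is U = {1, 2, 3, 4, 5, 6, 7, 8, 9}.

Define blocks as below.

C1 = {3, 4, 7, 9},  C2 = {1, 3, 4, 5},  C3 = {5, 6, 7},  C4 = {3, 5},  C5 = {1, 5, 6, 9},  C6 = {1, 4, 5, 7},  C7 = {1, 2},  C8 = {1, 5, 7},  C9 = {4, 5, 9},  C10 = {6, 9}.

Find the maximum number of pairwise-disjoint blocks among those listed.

C4, C7, C10 are pairwise disjoint (C4={3,5}; C7={1,2}; C10={6,9}).
Every remaining block overlaps one of these, and no 4 of the listed blocks are pairwise disjoint, so 3 is the maximum.

3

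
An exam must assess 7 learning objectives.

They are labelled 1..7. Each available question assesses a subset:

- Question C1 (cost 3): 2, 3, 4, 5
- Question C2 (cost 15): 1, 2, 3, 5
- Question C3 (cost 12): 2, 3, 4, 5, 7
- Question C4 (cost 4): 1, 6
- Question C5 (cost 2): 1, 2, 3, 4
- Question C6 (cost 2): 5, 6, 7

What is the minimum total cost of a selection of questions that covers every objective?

C5, C6 together cover every objective (C5 ∪ C6 = {1, 2, 3, 4, 5, 6, 7}); total cost 2 + 2 = 4.
No covering selection has total cost below 4.

4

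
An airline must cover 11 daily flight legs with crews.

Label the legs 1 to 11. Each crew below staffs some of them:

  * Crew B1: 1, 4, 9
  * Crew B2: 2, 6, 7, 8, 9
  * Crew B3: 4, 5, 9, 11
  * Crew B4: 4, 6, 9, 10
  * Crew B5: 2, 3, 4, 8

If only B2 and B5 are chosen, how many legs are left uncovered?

4

Union of B2, B5 = {2, 3, 4, 6, 7, 8, 9}.
Not covered: 1, 5, 10, 11 — 4 legs.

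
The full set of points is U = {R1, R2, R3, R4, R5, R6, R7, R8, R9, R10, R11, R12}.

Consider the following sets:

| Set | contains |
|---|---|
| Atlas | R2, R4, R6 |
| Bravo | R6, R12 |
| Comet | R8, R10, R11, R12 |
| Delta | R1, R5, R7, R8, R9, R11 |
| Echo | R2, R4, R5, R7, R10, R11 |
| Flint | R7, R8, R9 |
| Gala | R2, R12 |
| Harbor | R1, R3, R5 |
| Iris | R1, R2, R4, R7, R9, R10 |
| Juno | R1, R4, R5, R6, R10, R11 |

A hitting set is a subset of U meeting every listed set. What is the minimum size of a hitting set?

4

H = {R1, R2, R7, R12} meets every set (each contains at least one member of H), and |H| = 4.
No choice of 3 points meets every set, so 4 is the minimum.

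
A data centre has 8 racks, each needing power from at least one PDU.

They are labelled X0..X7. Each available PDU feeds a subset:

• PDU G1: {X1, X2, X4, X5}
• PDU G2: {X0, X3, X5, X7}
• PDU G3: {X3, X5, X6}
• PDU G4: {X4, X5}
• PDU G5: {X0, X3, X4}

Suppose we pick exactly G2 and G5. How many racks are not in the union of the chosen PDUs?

3

Union of G2, G5 = {X0, X3, X4, X5, X7}.
Not covered: X1, X2, X6 — 3 racks.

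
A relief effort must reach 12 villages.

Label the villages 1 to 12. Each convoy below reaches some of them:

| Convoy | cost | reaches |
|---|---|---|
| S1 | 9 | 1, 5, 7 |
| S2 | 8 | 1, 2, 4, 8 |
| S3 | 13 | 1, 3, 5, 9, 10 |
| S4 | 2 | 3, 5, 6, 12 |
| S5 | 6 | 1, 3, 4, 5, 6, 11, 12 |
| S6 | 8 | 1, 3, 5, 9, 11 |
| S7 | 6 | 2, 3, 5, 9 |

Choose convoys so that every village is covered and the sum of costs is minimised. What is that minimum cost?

S1, S2, S3, S5 together cover every village (S1 ∪ S2 ∪ S3 ∪ S5 = {1, 2, 3, 4, 5, 6, 7, 8, 9, 10, 11, 12}); total cost 9 + 8 + 13 + 6 = 36.
The greedy pick S4, S2, S6, S1, S3 costs 40; no covering selection beats 36.

36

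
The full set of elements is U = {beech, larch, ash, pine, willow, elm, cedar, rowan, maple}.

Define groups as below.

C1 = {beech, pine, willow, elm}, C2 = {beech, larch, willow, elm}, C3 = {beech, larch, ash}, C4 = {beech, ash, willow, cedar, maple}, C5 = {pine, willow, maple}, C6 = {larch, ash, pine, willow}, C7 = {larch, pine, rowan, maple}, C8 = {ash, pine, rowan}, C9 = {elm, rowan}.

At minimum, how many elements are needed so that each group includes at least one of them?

H = {ash, elm, maple} meets every group (each contains at least one member of H), and |H| = 3.
The groups C3, C5, C9 are pairwise disjoint, so any hitting set needs a separate element for each — at least 3. Hence 3 is optimal.

3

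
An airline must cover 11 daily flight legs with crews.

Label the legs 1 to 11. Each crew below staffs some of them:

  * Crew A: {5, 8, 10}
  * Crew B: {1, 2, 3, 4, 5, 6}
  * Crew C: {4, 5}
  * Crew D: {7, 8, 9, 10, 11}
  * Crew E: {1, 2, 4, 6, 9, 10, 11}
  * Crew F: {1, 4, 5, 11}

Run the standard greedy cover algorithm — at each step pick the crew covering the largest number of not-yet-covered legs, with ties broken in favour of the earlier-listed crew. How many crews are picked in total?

Greedy: pick E (covers 7 new) → pick A (covers 2 new) → pick B (covers 1 new) → pick D (covers 1 new). Total picks: 4.
(The true minimum cover uses only 2 crews, so greedy is not optimal here.)

4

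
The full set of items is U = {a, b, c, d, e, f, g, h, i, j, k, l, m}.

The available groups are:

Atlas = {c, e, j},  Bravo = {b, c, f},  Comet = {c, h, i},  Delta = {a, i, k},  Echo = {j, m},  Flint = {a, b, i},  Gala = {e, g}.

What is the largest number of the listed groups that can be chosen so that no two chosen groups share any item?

Bravo, Delta, Echo, Gala are pairwise disjoint (Bravo={b,c,f}; Delta={a,i,k}; Echo={j,m}; Gala={e,g}).
Every remaining group overlaps one of these, and no 5 of the listed groups are pairwise disjoint, so 4 is the maximum.

4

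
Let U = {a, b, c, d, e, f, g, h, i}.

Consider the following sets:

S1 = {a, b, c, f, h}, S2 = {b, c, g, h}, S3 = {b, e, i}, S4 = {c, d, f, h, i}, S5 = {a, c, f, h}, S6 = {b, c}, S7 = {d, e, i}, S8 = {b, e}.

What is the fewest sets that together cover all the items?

3

S2 and S5 and S7 together: S2 ∪ S5 ∪ S7 = {a, b, c, d, e, f, g, h, i} — every item is covered.
Only S2 contains g, so S2 is forced; the remaining 5 items need at least 2 more sets (each remaining set adds at most 3) — so at least 3 sets are needed, and 3 is optimal.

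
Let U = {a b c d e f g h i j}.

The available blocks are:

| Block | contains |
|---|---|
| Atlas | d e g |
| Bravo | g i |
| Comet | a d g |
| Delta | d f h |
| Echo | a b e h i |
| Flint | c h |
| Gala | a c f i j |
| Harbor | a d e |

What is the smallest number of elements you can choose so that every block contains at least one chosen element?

Take T = {a, g, h}. Each listed block contains at least one of these, so T is a hitting set of size 3.
The blocks Bravo, Flint, Harbor are pairwise disjoint, so any hitting set needs a separate element for each — at least 3. Hence 3 is optimal.

3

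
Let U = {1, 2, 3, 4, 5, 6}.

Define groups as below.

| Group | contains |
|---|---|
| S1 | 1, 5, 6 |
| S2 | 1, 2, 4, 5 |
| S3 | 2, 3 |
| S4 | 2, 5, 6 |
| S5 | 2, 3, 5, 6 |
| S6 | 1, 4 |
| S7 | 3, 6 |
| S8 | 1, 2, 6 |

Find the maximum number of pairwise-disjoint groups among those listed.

2

S2, S7 are pairwise disjoint (S2={1,2,4,5}; S7={3,6}).
Every remaining group overlaps one of these, and no 3 of the listed groups are pairwise disjoint, so 2 is the maximum.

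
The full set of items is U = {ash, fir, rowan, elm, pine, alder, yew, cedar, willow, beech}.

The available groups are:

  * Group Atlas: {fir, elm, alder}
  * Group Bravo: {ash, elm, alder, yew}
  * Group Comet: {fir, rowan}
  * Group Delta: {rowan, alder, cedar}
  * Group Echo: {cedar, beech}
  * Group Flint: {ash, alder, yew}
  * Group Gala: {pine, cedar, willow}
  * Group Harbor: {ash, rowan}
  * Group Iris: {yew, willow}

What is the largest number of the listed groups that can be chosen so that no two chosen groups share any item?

Atlas, Echo, Harbor, Iris are pairwise disjoint (Atlas={fir,elm,alder}; Echo={cedar,beech}; Harbor={ash,rowan}; Iris={yew,willow}).
Every remaining group overlaps one of these, and no 5 of the listed groups are pairwise disjoint, so 4 is the maximum.

4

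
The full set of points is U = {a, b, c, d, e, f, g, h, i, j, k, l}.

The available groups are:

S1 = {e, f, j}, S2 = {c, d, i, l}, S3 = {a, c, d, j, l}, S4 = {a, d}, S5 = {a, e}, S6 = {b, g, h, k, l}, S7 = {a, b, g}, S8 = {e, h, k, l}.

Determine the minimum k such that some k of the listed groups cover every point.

4

S1 and S2 and S3 and S6 together: S1 ∪ S2 ∪ S3 ∪ S6 = {a, b, c, d, e, f, g, h, i, j, k, l} — every point is covered.
No 3 of the 8 groups cover everything (all 56 combinations miss at least one point), so 4 is optimal.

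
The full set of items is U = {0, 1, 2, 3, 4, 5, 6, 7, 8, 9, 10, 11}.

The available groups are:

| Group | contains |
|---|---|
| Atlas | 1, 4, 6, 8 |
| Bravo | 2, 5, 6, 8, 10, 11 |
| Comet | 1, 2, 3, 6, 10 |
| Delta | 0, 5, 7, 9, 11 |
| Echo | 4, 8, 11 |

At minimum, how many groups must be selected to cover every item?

3

Take {Atlas, Comet, Delta}. Their union is {0, 1, 2, 3, 4, 5, 6, 7, 8, 9, 10, 11}, which is all 12 items.
Only Delta contains 0, so Delta is forced; the remaining 7 items need at least 2 more groups (each remaining group adds at most 5) — so at least 3 groups are needed, and 3 is optimal.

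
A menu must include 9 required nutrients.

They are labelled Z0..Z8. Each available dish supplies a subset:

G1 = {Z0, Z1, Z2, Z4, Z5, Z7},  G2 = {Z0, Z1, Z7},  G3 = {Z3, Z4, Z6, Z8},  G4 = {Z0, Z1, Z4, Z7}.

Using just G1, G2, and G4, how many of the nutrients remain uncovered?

Union of G1, G2, G4 = {Z0, Z1, Z2, Z4, Z5, Z7}.
Not covered: Z3, Z6, Z8 — 3 nutrients.

3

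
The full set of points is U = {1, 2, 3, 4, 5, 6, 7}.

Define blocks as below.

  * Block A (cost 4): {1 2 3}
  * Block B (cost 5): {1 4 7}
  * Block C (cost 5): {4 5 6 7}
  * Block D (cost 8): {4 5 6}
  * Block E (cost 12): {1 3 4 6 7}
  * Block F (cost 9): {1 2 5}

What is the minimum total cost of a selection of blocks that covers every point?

9

A, C together cover every point (A ∪ C = {1, 2, 3, 4, 5, 6, 7}); total cost 4 + 5 = 9.
No covering selection has total cost below 9.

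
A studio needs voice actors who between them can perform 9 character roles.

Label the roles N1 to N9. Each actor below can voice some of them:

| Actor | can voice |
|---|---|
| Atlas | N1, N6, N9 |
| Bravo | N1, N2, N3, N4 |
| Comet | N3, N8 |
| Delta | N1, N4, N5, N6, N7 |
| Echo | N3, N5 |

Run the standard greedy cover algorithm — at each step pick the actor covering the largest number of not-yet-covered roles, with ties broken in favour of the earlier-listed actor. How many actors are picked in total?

Greedy: pick Delta (covers 5 new) → pick Bravo (covers 2 new) → pick Atlas (covers 1 new) → pick Comet (covers 1 new). Total picks: 4.

4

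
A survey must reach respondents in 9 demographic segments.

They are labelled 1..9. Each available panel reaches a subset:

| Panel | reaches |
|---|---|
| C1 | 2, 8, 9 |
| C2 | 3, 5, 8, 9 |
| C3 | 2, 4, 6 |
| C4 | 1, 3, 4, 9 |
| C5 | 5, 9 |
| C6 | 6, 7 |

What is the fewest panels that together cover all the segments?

4

C1 and C4 and C5 and C6 together: C1 ∪ C4 ∪ C5 ∪ C6 = {1, 2, 3, 4, 5, 6, 7, 8, 9} — every segment is covered.
Only C4 contains 1, so C4 is forced; the remaining 5 segments need at least 3 more panels (each remaining panel adds at most 2) — so at least 4 panels are needed, and 4 is optimal.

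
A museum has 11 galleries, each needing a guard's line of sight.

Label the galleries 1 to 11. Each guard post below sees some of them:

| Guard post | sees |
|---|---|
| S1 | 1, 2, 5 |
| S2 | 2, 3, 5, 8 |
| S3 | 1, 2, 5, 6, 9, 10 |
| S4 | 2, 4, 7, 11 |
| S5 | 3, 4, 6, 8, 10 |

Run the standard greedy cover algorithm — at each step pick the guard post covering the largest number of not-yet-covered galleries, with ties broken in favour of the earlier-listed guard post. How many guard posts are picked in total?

3

Greedy: pick S3 (covers 6 new) → pick S4 (covers 3 new) → pick S2 (covers 2 new). Total picks: 3.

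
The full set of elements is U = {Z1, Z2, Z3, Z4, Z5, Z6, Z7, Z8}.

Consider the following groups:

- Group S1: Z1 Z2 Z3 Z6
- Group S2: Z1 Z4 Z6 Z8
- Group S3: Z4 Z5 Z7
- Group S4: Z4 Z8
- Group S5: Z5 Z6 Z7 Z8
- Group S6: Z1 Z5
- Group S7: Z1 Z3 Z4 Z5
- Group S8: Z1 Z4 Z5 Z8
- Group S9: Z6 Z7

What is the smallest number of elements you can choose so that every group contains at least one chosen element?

3

The 3 elements {Z1, Z7, Z8} hit every group.
The groups S4, S6, S9 are pairwise disjoint, so any hitting set needs a separate element for each — at least 3. Hence 3 is optimal.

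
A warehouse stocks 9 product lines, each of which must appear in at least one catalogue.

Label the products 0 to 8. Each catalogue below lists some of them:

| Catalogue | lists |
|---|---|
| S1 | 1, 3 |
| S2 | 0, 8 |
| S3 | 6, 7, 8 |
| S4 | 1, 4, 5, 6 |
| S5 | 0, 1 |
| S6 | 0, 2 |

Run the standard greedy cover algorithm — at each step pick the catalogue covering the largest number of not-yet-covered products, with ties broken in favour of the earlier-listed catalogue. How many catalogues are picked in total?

Greedy: pick S4 (covers 4 new) → pick S2 (covers 2 new) → pick S1 (covers 1 new) → pick S3 (covers 1 new) → pick S6 (covers 1 new). Total picks: 5.
(The true minimum cover uses only 4 catalogues, so greedy is not optimal here.)

5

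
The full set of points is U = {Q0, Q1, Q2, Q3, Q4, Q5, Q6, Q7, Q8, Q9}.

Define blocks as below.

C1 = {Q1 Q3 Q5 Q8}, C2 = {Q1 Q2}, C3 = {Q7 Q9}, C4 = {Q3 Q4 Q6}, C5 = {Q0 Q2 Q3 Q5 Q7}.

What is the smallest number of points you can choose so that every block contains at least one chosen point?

The 3 points {Q1, Q4, Q7} hit every block.
The blocks C2, C3, C4 are pairwise disjoint, so any hitting set needs a separate point for each — at least 3. Hence 3 is optimal.

3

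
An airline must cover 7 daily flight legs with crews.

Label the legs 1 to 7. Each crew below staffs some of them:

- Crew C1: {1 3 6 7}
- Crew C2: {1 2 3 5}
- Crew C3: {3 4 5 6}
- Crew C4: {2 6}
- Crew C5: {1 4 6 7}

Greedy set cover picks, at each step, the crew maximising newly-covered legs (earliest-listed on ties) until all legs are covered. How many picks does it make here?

3

Greedy: pick C1 (covers 4 new) → pick C2 (covers 2 new) → pick C3 (covers 1 new). Total picks: 3.
(The true minimum cover uses only 2 crews, so greedy is not optimal here.)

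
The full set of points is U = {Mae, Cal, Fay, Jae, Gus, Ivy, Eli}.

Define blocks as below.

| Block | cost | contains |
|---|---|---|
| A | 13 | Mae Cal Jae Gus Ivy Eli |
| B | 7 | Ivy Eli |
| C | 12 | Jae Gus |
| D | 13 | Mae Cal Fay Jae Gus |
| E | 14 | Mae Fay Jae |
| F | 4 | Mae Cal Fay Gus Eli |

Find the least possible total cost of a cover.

A, F together cover every point (A ∪ F = {Mae, Cal, Fay, Jae, Gus, Ivy, Eli}); total cost 13 + 4 = 17.
No covering selection has total cost below 17.

17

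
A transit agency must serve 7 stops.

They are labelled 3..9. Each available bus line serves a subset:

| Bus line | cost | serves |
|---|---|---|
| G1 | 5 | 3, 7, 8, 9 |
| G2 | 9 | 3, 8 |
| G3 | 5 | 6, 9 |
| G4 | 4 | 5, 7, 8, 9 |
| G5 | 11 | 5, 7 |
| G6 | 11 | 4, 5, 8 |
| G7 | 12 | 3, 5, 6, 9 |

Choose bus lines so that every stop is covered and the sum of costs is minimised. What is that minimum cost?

G1, G3, G6 together cover every stop (G1 ∪ G3 ∪ G6 = {3, 4, 5, 6, 7, 8, 9}); total cost 5 + 5 + 11 = 21.
The greedy pick G4, G1, G3, G6 costs 25; no covering selection beats 21.

21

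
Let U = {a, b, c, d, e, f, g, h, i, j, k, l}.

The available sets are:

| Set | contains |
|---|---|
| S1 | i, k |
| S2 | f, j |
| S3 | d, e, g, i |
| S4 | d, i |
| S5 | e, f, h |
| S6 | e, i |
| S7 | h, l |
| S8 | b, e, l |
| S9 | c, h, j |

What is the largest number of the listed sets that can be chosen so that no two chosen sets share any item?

S2, S3, S7 are pairwise disjoint (S2={f,j}; S3={d,e,g,i}; S7={h,l}).
Every remaining set overlaps one of these, and no 4 of the listed sets are pairwise disjoint, so 3 is the maximum.

3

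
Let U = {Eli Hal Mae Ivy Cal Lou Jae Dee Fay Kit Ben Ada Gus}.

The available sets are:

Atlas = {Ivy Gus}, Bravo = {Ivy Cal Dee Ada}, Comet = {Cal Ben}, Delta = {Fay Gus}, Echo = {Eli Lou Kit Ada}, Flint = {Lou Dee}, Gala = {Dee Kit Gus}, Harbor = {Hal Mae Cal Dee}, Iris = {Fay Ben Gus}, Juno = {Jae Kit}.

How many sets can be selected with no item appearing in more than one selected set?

Comet, Delta, Flint, Juno are pairwise disjoint (Comet={Cal,Ben}; Delta={Fay,Gus}; Flint={Lou,Dee}; Juno={Jae,Kit}).
Every remaining set overlaps one of these, and no 5 of the listed sets are pairwise disjoint, so 4 is the maximum.

4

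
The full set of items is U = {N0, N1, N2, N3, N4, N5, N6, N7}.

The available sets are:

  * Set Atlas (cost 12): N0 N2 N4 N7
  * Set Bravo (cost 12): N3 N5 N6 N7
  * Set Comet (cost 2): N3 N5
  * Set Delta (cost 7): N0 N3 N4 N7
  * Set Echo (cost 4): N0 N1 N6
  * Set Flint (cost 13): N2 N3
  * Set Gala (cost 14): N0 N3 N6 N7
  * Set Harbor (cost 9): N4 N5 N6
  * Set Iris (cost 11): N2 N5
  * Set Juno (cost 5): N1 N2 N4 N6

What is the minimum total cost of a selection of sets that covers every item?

Comet, Delta, Juno together cover every item (Comet ∪ Delta ∪ Juno = {N0, N1, N2, N3, N4, N5, N6, N7}); total cost 2 + 7 + 5 = 14.
No covering selection has total cost below 14.

14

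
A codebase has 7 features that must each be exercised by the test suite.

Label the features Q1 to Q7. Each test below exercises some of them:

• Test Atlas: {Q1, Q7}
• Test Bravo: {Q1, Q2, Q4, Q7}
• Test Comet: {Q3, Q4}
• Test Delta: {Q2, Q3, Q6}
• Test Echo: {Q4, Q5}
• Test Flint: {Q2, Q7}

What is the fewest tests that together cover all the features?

Atlas and Delta and Echo together: Atlas ∪ Delta ∪ Echo = {Q1, Q2, Q3, Q4, Q5, Q6, Q7} — every feature is covered.
Only Echo contains Q5, so Echo is forced; the remaining 5 features need at least 2 more tests (each remaining test adds at most 3) — so at least 3 tests are needed, and 3 is optimal.

3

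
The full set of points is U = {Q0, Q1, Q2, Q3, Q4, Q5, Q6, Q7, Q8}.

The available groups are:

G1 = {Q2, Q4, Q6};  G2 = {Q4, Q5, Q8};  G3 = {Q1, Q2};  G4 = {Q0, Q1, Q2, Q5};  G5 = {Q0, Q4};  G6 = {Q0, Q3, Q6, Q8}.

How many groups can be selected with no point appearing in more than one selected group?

G2, G3 are pairwise disjoint (G2={Q4,Q5,Q8}; G3={Q1,Q2}).
Every remaining group overlaps one of these, and no 3 of the listed groups are pairwise disjoint, so 2 is the maximum.

2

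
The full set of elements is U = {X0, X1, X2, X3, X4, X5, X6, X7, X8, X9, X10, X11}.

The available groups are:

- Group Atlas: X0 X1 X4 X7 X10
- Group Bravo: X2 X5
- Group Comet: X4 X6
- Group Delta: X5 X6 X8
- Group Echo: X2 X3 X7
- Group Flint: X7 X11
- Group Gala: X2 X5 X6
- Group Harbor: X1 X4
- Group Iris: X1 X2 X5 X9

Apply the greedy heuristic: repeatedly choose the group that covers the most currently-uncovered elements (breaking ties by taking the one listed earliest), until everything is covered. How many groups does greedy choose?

5

Greedy: pick Atlas (covers 5 new) → pick Delta (covers 3 new) → pick Echo (covers 2 new) → pick Flint (covers 1 new) → pick Iris (covers 1 new). Total picks: 5.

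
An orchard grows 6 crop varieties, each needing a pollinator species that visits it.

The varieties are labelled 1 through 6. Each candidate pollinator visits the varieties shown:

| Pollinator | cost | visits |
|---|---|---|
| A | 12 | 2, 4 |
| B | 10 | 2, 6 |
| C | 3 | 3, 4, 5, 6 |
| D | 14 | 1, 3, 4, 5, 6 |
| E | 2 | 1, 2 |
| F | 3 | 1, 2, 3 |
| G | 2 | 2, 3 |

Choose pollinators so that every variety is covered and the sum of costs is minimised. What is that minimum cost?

C, E together cover every variety (C ∪ E = {1, 2, 3, 4, 5, 6}); total cost 3 + 2 = 5.
No covering selection has total cost below 5.

5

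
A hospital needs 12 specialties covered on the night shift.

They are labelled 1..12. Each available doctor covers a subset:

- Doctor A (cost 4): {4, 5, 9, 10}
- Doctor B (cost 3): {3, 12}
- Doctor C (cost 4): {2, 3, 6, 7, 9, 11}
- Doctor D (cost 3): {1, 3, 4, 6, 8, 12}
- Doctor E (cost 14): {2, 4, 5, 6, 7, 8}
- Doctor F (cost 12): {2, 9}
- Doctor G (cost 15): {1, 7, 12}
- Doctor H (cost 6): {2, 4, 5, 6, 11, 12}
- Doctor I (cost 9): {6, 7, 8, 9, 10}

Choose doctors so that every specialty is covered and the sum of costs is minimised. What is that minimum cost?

11

A, C, D together cover every specialty (A ∪ C ∪ D = {1, 2, 3, 4, 5, 6, 7, 8, 9, 10, 11, 12}); total cost 4 + 4 + 3 = 11.
No covering selection has total cost below 11.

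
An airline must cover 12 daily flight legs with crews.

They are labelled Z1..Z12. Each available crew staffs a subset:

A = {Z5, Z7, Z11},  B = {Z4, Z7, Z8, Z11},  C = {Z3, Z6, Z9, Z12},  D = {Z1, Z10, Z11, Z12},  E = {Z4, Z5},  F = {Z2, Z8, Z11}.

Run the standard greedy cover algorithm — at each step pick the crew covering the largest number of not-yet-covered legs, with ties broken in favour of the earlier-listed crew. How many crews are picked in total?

5

Greedy: pick B (covers 4 new) → pick C (covers 4 new) → pick D (covers 2 new) → pick A (covers 1 new) → pick F (covers 1 new). Total picks: 5.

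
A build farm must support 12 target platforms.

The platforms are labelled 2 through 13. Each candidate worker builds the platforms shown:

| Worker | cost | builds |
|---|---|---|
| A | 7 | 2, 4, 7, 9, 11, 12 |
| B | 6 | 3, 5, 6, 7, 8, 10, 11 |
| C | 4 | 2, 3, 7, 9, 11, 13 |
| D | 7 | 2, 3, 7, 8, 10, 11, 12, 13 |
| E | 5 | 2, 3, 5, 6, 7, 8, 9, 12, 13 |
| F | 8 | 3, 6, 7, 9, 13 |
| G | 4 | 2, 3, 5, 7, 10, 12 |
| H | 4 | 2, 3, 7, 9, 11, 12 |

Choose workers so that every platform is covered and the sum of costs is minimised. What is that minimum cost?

16

A, E, G together cover every platform (A ∪ E ∪ G = {2, 3, 4, 5, 6, 7, 8, 9, 10, 11, 12, 13}); total cost 7 + 5 + 4 = 16.
The greedy pick E, B, A costs 18; no covering selection beats 16.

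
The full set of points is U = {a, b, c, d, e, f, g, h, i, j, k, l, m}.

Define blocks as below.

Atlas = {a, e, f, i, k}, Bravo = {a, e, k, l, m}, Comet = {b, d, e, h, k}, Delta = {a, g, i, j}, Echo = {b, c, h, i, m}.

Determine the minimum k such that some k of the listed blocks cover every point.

5

Atlas, Bravo, Comet, Delta, and Echo cover everything between them: the union {a, b, c, d, e, f, g, h, i, j, k, l, m} is all of U.
No 4 of the 5 blocks cover everything (all 5 combinations miss at least one point), so 5 is optimal.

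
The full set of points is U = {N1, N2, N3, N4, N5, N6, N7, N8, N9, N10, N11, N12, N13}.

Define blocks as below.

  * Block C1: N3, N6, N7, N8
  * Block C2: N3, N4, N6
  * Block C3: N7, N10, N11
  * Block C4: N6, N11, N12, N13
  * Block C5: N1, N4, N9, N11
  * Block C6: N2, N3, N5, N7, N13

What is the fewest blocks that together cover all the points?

5

C1, C3, C4, C5, and C6 cover everything between them: the union {N1, N2, N3, N4, N5, N6, N7, N8, N9, N10, N11, N12, N13} is all of U.
No 4 of the 6 blocks cover everything (all 15 combinations miss at least one point), so 5 is optimal.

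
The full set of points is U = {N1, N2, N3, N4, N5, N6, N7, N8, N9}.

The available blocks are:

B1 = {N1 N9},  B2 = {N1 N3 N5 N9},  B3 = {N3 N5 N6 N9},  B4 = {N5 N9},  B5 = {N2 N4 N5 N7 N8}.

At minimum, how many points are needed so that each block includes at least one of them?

Take H = {N4, N9}. Each listed block contains at least one of these, so H is a hitting set of size 2.
The blocks B1, B5 are pairwise disjoint, so any hitting set needs a separate point for each — at least 2. Hence 2 is optimal.

2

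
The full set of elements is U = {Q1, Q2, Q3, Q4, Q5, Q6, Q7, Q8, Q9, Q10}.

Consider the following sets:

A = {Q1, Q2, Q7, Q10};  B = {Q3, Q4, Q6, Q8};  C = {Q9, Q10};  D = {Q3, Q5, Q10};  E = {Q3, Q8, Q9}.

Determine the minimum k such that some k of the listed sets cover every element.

4

A and B and C and D together: A ∪ B ∪ C ∪ D = {Q1, Q2, Q3, Q4, Q5, Q6, Q7, Q8, Q9, Q10} — every element is covered.
Only D contains Q5, so D is forced; the remaining 7 elements need at least 3 more sets (each remaining set adds at most 3) — so at least 4 sets are needed, and 4 is optimal.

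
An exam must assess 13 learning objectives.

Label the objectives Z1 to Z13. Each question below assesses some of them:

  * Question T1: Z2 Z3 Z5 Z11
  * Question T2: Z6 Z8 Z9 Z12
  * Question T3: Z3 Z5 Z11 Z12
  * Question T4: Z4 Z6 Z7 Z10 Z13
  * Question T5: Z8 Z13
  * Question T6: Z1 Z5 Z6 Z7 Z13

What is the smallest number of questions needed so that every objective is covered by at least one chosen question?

T1 and T2 and T4 and T6 together: T1 ∪ T2 ∪ T4 ∪ T6 = {Z1, Z2, Z3, Z4, Z5, Z6, Z7, Z8, Z9, Z10, Z11, Z12, Z13} — every objective is covered.
Only T6 contains Z1, so T6 is forced; the remaining 8 objectives need at least 3 more questions (each remaining question adds at most 3) — so at least 4 questions are needed, and 4 is optimal.

4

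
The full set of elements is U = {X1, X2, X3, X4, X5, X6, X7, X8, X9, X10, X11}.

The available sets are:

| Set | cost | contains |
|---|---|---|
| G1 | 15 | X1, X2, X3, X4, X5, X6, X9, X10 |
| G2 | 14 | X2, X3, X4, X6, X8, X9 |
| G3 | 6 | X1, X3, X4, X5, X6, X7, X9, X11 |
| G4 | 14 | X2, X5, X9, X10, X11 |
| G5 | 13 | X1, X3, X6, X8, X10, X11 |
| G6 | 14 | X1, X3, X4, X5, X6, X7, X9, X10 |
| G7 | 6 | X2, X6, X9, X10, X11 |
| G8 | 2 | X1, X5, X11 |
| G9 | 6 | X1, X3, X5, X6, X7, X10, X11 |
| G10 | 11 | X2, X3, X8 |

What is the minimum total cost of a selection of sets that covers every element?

20

G2, G9 together cover every element (G2 ∪ G9 = {X1, X2, X3, X4, X5, X6, X7, X8, X9, X10, X11}); total cost 14 + 6 = 20.
The greedy pick G8, G3, G7, G10 costs 25; no covering selection beats 20.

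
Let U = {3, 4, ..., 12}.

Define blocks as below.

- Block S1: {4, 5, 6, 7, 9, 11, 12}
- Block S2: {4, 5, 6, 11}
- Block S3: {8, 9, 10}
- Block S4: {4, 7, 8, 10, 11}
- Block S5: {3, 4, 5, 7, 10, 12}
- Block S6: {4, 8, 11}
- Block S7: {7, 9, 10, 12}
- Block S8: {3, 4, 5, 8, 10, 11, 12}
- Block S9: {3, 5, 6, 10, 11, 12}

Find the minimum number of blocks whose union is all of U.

S1 and S8 cover everything between them: the union {3, 4, 5, 6, 7, 8, 9, 10, 11, 12} is all of U.
No single block has all 10 items (the largest, S1, has 7), so 2 is optimal.

2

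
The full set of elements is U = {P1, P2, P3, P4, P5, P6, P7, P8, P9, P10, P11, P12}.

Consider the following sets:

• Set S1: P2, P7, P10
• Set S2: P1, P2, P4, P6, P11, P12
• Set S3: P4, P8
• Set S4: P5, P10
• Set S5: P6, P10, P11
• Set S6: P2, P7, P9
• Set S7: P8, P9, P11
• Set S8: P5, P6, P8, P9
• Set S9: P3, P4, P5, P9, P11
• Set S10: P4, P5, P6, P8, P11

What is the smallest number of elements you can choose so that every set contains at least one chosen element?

3

Take H = {P4, P9, P10}. Each listed set contains at least one of these, so H is a hitting set of size 3.
The sets S3, S4, S6 are pairwise disjoint, so any hitting set needs a separate element for each — at least 3. Hence 3 is optimal.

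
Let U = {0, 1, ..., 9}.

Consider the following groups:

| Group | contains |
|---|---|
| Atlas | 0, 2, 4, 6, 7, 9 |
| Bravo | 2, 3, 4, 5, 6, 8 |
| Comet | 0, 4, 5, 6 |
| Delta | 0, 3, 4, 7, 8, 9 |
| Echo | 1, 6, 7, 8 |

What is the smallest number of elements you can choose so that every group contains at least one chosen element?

The 2 elements {0, 6} hit every group.
No single element lies in every group, so at least 2 are needed and 2 is optimal.

2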